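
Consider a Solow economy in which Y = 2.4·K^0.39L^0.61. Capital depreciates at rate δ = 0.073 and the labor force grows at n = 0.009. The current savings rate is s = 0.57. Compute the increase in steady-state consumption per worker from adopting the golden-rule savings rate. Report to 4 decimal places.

Δc ≈ 0.7050

n + δ = 0.009 + 0.073 = 0.082.
Current steady state (s = 0.57): k* = (0.57·2.4/0.082)^(1/0.61) ≈ 100.8614, y* = 2.4·100.8614^0.39 ≈ 14.5099, c* = (1−0.57)·14.5099 ≈ 6.2393.
At the golden rule the marginal product of capital equals n+δ: 0.39·2.4·k^(0.39−1) = 0.082. Solving, k_gold = (0.39·2.4/0.082)^(1/0.61) ≈ 54.1432.
y_gold = 2.4·54.1432^0.39 ≈ 11.3840, c_gold = y_gold − 0.082·k_gold ≈ 6.9442.
Gain: Δc = 6.9442 − 6.2393 ≈ 0.7050.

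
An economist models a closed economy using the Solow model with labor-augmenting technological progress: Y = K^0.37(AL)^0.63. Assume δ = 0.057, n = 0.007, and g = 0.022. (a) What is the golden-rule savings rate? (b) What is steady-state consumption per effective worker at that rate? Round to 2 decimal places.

(a) s_gold = 0.37; (b) c_gold ≈ 1.48

The effective depreciation rate is n + g + δ = 0.007 + 0.022 + 0.057 = 0.086.
For Cobb-Douglas, s_gold equals capital's share: s_gold = 0.37.
Setting f'(k) = n+g+δ gives 0.37·k^(0.37−1) = 0.086, hence k_gold = (0.37/0.086)^(1/0.63) ≈ 10.1363.
y_gold = 10.1363^0.37 ≈ 2.3560; c_gold = (1−0.37)·y_gold ≈ 1.4843.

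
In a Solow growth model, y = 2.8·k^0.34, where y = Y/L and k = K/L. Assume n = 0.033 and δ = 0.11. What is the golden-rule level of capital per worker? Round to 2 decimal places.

k_gold ≈ 17.68

Break-even investment rate: n + δ = 0.033 + 0.11 = 0.143.
Golden rule sets MPK = n+δ: 0.34·2.8·k^(0.34−1) = 0.143, so k_gold = (0.34·2.8/0.143)^(1/0.66) ≈ 17.6777.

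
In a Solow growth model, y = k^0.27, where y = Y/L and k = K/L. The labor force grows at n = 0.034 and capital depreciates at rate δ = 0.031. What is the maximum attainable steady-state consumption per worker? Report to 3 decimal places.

c_gold ≈ 1.236

n + δ = 0.034 + 0.031 = 0.065.
Setting f'(k) = n+δ gives 0.27·k^(0.27−1) = 0.065, hence k_gold = (0.27/0.065)^(1/0.73) ≈ 7.0338.
y_gold = 7.0338^0.27 ≈ 1.6933.
c_gold = y_gold − (n+δ)·k_gold = 1.6933 − 0.065·7.0338 ≈ 1.2361.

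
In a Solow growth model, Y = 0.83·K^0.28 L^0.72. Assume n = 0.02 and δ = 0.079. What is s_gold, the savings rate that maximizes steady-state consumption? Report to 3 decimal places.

Break-even investment rate: n + δ = 0.02 + 0.079 = 0.099.
At the golden rule MPK = n+δ, and in any Cobb-Douglas steady state s = (n+δ)·k/y = MPK·k/y = capital's share 0.28.

s_gold = 0.280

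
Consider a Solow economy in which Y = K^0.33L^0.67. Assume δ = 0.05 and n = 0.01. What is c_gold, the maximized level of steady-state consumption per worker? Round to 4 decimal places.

c_gold ≈ 1.5514

Break-even investment rate: n + δ = 0.01 + 0.05 = 0.06.
At the golden rule the marginal product of capital equals n+δ: 0.33·k^(0.33−1) = 0.06. Solving, k_gold = (0.33/0.06)^(1/0.67) ≈ 12.7356.
y_gold = 12.7356^0.33 ≈ 2.3156.
c_gold = y_gold − (n+δ)·k_gold = 2.3156 − 0.06·12.7356 ≈ 1.5514.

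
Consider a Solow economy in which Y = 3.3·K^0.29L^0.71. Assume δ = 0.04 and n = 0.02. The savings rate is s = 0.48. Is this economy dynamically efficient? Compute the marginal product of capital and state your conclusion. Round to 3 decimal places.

dynamically inefficient; MPK ≈ 0.036

The effective depreciation rate is n + δ = 0.02 + 0.04 = 0.06.
Steady-state k*: s·A·k^0.29 = 0.06·k gives k* = (0.48·3.3/0.06)^(1/0.71) ≈ 100.5215.
MPK = 0.29·3.3·100.5215^(-0.71) ≈ 0.0362.
MPK < n+δ = 0.06, so the economy is dynamically inefficient (over-saving).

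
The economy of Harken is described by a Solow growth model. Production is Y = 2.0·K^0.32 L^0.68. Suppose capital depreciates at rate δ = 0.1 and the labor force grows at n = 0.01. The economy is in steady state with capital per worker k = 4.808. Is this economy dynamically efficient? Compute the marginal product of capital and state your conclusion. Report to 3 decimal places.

dynamically efficient; MPK ≈ 0.220

Break-even investment rate: n + δ = 0.01 + 0.1 = 0.11.
MPK = 0.32·2.0·k^(0.32−1) = 0.32·2.0·4.808^(-0.68) ≈ 0.2200.
MPK > 0.11, so the economy is dynamically efficient (under-saving).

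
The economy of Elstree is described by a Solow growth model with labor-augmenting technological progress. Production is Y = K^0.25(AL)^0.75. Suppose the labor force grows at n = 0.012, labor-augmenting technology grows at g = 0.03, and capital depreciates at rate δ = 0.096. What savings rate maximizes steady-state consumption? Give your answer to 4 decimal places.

s_gold = 0.2500

n + g + δ = 0.012 + 0.03 + 0.096 = 0.138.
At the golden rule MPK = n+g+δ, and in any Cobb-Douglas steady state s = (n+g+δ)·k/y = MPK·k/y = capital's share 0.25.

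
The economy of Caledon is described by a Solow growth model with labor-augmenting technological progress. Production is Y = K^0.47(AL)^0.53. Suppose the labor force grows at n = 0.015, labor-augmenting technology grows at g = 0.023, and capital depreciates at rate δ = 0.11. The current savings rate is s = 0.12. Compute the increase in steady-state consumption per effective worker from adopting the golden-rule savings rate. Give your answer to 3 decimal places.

Δc ≈ 0.746

n + g + δ = 0.015 + 0.023 + 0.11 = 0.148.
Current steady state (s = 0.12): k* = (0.12/0.148)^(1/0.53) ≈ 0.6732, y* = 0.6732^0.47 ≈ 0.8303, c* = (1−0.12)·0.8303 ≈ 0.7307.
Golden rule sets MPK = n+g+δ: 0.47·k^(0.47−1) = 0.148, so k_gold = (0.47/0.148)^(1/0.53) ≈ 8.8483.
y_gold = 8.8483^0.47 ≈ 2.7863, c_gold = y_gold − 0.148·k_gold ≈ 1.4767.
Gain: Δc = 1.4767 − 0.7307 ≈ 0.7461.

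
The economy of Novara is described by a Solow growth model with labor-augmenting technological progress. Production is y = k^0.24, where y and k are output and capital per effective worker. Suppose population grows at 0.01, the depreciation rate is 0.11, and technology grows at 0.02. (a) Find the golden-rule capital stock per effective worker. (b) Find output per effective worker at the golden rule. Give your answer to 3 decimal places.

(a) k_gold ≈ 2.032; (b) y_gold ≈ 1.186

The effective depreciation rate is n + g + δ = 0.01 + 0.02 + 0.11 = 0.14.
Setting f'(k) = n+g+δ gives 0.24·k^(0.24−1) = 0.14, hence k_gold = (0.24/0.14)^(1/0.76) ≈ 2.0324.
y_gold = 2.0324^0.24 ≈ 1.1856.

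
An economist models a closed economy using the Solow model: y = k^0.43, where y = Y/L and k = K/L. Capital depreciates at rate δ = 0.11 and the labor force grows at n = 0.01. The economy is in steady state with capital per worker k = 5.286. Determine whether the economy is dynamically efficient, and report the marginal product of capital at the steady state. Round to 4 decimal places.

n + δ = 0.01 + 0.11 = 0.12.
MPK = 0.43·k^(0.43−1) = 0.43·5.286^(-0.57) ≈ 0.1665.
MPK > 0.12, so the economy is dynamically efficient (under-saving).

dynamically efficient; MPK ≈ 0.1665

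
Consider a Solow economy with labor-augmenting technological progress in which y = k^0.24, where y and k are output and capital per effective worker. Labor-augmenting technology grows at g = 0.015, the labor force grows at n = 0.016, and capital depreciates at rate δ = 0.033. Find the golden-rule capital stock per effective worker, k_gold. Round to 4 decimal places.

Capital per effective worker breaks even when investment replaces (n + g + δ)·k; here n + g + δ = 0.064.
Setting f'(k) = n+g+δ gives 0.24·k^(0.24−1) = 0.064, hence k_gold = (0.24/0.064)^(1/0.76) ≈ 5.6925.

k_gold ≈ 5.6925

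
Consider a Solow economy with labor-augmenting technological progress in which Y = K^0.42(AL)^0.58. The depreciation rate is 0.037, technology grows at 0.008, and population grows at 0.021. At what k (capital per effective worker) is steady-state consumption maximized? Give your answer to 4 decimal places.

k_gold ≈ 24.3052

n + g + δ = 0.021 + 0.008 + 0.037 = 0.066.
At the golden rule the marginal product of capital equals n+g+δ: 0.42·k^(0.42−1) = 0.066. Solving, k_gold = (0.42/0.066)^(1/0.58) ≈ 24.3052.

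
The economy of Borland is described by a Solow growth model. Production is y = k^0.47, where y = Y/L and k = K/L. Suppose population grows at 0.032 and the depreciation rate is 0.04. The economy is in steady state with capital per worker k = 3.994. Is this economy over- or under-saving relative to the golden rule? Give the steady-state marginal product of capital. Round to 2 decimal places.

Break-even investment rate: n + δ = 0.032 + 0.04 = 0.072.
MPK = 0.47·k^(0.47−1) = 0.47·3.994^(-0.53) ≈ 0.2256.
MPK > 0.072, so the economy is dynamically efficient (under-saving).

under-saving; MPK ≈ 0.23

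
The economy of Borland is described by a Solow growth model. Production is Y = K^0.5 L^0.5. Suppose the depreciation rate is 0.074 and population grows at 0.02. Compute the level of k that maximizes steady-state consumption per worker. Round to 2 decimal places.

k_gold ≈ 28.29

Capital per worker breaks even when investment replaces (n + δ)·k; here n + δ = 0.094.
At the golden rule the marginal product of capital equals n+δ: 0.5·k^(0.5−1) = 0.094. Solving, k_gold = (0.5/0.094)^(1/0.5) ≈ 28.2933.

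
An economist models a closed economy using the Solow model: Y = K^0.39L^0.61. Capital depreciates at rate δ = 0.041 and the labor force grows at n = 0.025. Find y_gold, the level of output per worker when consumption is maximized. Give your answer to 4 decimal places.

n + δ = 0.025 + 0.041 = 0.066.
Setting f'(k) = n+δ gives 0.39·k^(0.39−1) = 0.066, hence k_gold = (0.39/0.066)^(1/0.61) ≈ 18.3987.
Output: y_gold = k_gold^0.39 = 18.3987^0.39 ≈ 3.1136.

y_gold ≈ 3.1136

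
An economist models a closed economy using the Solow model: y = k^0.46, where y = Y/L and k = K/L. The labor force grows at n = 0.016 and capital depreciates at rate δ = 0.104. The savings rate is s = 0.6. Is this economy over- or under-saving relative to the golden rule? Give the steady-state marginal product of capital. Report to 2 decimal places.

over-saving; MPK ≈ 0.09

Capital per worker breaks even when investment replaces (n + δ)·k; here n + δ = 0.12.
Steady-state k*: s·k^0.46 = 0.12·k gives k* = (0.6/0.12)^(1/0.54) ≈ 19.6965.
MPK = 0.46·19.6965^(-0.54) ≈ 0.0920.
MPK < n+δ = 0.12, so the economy is dynamically inefficient (over-saving).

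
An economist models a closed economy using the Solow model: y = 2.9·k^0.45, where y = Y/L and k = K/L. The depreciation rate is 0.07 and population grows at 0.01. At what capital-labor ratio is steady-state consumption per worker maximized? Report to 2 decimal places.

Break-even investment rate: n + δ = 0.01 + 0.07 = 0.08.
Maximizing c = f(k) − (n+δ)·k gives f'(k) = n+δ, i.e. 0.45·2.9·k^(0.45−1) = 0.08, so k_gold = (0.45·2.9/0.08)^(1/0.55) ≈ 160.1706.

k_gold ≈ 160.17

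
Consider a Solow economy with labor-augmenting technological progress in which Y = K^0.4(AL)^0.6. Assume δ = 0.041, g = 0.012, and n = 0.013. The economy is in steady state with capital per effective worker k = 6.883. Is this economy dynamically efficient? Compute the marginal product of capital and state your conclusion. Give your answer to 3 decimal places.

dynamically efficient; MPK ≈ 0.126

Break-even investment rate: n + g + δ = 0.013 + 0.012 + 0.041 = 0.066.
MPK = 0.4·k^(0.4−1) = 0.4·6.883^(-0.6) ≈ 0.1257.
MPK > 0.066, so the economy is dynamically efficient (under-saving).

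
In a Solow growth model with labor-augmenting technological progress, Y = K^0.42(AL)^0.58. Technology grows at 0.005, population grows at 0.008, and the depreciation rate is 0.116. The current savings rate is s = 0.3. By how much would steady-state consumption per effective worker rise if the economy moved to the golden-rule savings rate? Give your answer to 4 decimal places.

Δc ≈ 0.0737

Capital per effective worker breaks even when investment replaces (n + g + δ)·k; here n + g + δ = 0.129.
Current steady state (s = 0.3): k* = (0.3/0.129)^(1/0.58) ≈ 4.2850, y* = 4.2850^0.42 ≈ 1.8426, c* = (1−0.3)·1.8426 ≈ 1.2898.
Maximizing c = f(k) − (n+g+δ)·k gives f'(k) = n+g+δ, i.e. 0.42·k^(0.42−1) = 0.129, so k_gold = (0.42/0.129)^(1/0.58) ≈ 7.6541.
y_gold = 7.6541^0.42 ≈ 2.3509, c_gold = y_gold − 0.129·k_gold ≈ 1.3635.
Gain: Δc = 1.3635 − 1.2898 ≈ 0.0737.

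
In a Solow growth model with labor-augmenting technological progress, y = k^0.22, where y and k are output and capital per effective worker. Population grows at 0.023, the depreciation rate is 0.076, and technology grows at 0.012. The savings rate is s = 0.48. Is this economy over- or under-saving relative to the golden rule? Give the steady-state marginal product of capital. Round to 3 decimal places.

over-saving; MPK ≈ 0.051

Break-even investment rate: n + g + δ = 0.023 + 0.012 + 0.076 = 0.111.
Steady-state k*: s·k^0.22 = 0.111·k gives k* = (0.48/0.111)^(1/0.78) ≈ 6.5355.
MPK = 0.22·6.5355^(-0.78) ≈ 0.0509.
MPK < n+g+δ = 0.111, so the economy is dynamically inefficient (over-saving).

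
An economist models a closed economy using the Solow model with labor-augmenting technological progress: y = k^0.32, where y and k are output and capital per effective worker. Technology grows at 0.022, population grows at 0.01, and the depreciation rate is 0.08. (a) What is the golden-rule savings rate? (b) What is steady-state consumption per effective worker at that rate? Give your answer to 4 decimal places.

Break-even investment rate: n + g + δ = 0.01 + 0.022 + 0.08 = 0.112.
For Cobb-Douglas, s_gold equals capital's share: s_gold = 0.32.
At the golden rule the marginal product of capital equals n+g+δ: 0.32·k^(0.32−1) = 0.112. Solving, k_gold = (0.32/0.112)^(1/0.68) ≈ 4.6826.
y_gold = 4.6826^0.32 ≈ 1.6389; c_gold = (1−0.32)·y_gold ≈ 1.1145.

(a) s_gold = 0.3200; (b) c_gold ≈ 1.1145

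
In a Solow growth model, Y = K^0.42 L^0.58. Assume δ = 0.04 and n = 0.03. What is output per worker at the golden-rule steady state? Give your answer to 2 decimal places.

Capital per worker breaks even when investment replaces (n + δ)·k; here n + δ = 0.07.
Golden rule sets MPK = n+δ: 0.42·k^(0.42−1) = 0.07, so k_gold = (0.42/0.07)^(1/0.58) ≈ 21.9604.
Output: y_gold = k_gold^0.42 = 21.9604^0.42 ≈ 3.6601.

y_gold ≈ 3.66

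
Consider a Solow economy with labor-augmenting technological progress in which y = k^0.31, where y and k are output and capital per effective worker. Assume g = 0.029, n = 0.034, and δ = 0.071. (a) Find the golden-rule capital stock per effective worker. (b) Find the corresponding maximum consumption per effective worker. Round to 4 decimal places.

Capital per effective worker breaks even when investment replaces (n + g + δ)·k; here n + g + δ = 0.134.
Setting f'(k) = n+g+δ gives 0.31·k^(0.31−1) = 0.134, hence k_gold = (0.31/0.134)^(1/0.69) ≈ 3.3722.
y_gold = 3.3722^0.31 ≈ 1.4576; c_gold = y_gold − 0.134·k_gold ≈ 1.0058.

(a) k_gold ≈ 3.3722; (b) c_gold ≈ 1.0058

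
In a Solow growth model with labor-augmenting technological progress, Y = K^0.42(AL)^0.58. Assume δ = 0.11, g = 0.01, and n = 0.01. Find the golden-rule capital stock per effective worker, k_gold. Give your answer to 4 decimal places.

k_gold ≈ 7.5529

n + g + δ = 0.01 + 0.01 + 0.11 = 0.13.
Setting f'(k) = n+g+δ gives 0.42·k^(0.42−1) = 0.13, hence k_gold = (0.42/0.13)^(1/0.58) ≈ 7.5529.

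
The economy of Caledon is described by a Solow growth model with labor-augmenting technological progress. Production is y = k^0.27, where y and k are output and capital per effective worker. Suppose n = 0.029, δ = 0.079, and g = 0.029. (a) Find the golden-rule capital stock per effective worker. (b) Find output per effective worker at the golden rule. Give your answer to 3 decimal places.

The effective depreciation rate is n + g + δ = 0.029 + 0.029 + 0.079 = 0.137.
Setting f'(k) = n+g+δ gives 0.27·k^(0.27−1) = 0.137, hence k_gold = (0.27/0.137)^(1/0.73) ≈ 2.5329.
y_gold = 2.5329^0.27 ≈ 1.2852.

(a) k_gold ≈ 2.533; (b) y_gold ≈ 1.285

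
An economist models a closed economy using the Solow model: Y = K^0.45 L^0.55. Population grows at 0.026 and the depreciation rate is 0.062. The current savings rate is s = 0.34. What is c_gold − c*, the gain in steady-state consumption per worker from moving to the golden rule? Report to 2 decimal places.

Break-even investment rate: n + δ = 0.026 + 0.062 = 0.088.
Current steady state (s = 0.34): k* = (0.34/0.088)^(1/0.55) ≈ 11.6752, y* = 11.6752^0.45 ≈ 3.0218, c* = (1−0.34)·3.0218 ≈ 1.9944.
Setting f'(k) = n+δ gives 0.45·k^(0.45−1) = 0.088, hence k_gold = (0.45/0.088)^(1/0.55) ≈ 19.4357.
y_gold = 19.4357^0.45 ≈ 3.8008, c_gold = y_gold − 0.088·k_gold ≈ 2.0904.
Gain: Δc = 2.0904 − 1.9944 ≈ 0.0960.

Δc ≈ 0.10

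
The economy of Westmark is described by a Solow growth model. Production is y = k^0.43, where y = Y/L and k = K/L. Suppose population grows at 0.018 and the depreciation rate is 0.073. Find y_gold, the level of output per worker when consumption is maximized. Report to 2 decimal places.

Capital per worker breaks even when investment replaces (n + δ)·k; here n + δ = 0.091.
Setting f'(k) = n+δ gives 0.43·k^(0.43−1) = 0.091, hence k_gold = (0.43/0.091)^(1/0.57) ≈ 15.2477.
Output: y_gold = k_gold^0.43 = 15.2477^0.43 ≈ 3.2268.

y_gold ≈ 3.23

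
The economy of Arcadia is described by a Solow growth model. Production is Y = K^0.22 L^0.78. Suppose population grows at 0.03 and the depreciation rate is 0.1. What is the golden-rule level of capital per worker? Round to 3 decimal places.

The effective depreciation rate is n + δ = 0.03 + 0.1 = 0.13.
Maximizing c = f(k) − (n+δ)·k gives f'(k) = n+δ, i.e. 0.22·k^(0.22−1) = 0.13, so k_gold = (0.22/0.13)^(1/0.78) ≈ 1.9630.

k_gold ≈ 1.963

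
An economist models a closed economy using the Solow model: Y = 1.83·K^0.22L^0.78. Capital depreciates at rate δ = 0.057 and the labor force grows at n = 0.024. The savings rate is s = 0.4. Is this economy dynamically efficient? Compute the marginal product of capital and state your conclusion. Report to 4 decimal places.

Break-even investment rate: n + δ = 0.024 + 0.057 = 0.081.
Steady-state k*: s·A·k^0.22 = 0.081·k gives k* = (0.4·1.83/0.081)^(1/0.78) ≈ 16.8141.
MPK = 0.22·1.83·16.8141^(-0.78) ≈ 0.0445.
MPK < n+δ = 0.081, so the economy is dynamically inefficient (over-saving).

dynamically inefficient; MPK ≈ 0.0445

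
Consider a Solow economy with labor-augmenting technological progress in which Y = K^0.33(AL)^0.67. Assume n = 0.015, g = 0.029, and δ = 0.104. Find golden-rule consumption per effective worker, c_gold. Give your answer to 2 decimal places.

c_gold ≈ 0.99

Capital per effective worker breaks even when investment replaces (n + g + δ)·k; here n + g + δ = 0.148.
Setting f'(k) = n+g+δ gives 0.33·k^(0.33−1) = 0.148, hence k_gold = (0.33/0.148)^(1/0.67) ≈ 3.3096.
y_gold = 3.3096^0.33 ≈ 1.4843.
c_gold = y_gold − (n+g+δ)·k_gold = 1.4843 − 0.148·3.3096 ≈ 0.9945.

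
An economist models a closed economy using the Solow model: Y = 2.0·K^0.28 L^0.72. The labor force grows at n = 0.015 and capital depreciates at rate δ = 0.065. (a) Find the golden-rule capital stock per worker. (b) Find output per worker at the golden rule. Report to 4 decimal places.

(a) k_gold ≈ 14.9193; (b) y_gold ≈ 4.2626

Break-even investment rate: n + δ = 0.015 + 0.065 = 0.08.
Maximizing c = f(k) − (n+δ)·k gives f'(k) = n+δ, i.e. 0.28·2.0·k^(0.28−1) = 0.08, so k_gold = (0.28·2.0/0.08)^(1/0.72) ≈ 14.9193.
y_gold = 2.0·14.9193^0.28 ≈ 4.2626.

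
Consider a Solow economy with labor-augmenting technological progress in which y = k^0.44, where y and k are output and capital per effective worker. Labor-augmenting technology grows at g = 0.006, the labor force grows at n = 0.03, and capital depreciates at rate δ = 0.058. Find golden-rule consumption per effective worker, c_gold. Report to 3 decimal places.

c_gold ≈ 1.883

The effective depreciation rate is n + g + δ = 0.03 + 0.006 + 0.058 = 0.094.
Setting f'(k) = n+g+δ gives 0.44·k^(0.44−1) = 0.094, hence k_gold = (0.44/0.094)^(1/0.56) ≈ 15.7401.
y_gold = 15.7401^0.44 ≈ 3.3627.
c_gold = y_gold − (n+g+δ)·k_gold = 3.3627 − 0.094·15.7401 ≈ 1.8831.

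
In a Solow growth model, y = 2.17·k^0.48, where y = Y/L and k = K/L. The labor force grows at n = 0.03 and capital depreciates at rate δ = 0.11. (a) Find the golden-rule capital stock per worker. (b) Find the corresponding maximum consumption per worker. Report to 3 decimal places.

The effective depreciation rate is n + δ = 0.03 + 0.11 = 0.14.
Golden rule sets MPK = n+δ: 0.48·2.17·k^(0.48−1) = 0.14, so k_gold = (0.48·2.17/0.14)^(1/0.52) ≈ 47.4353.
y_gold = 2.17·47.4353^0.48 ≈ 13.8353; c_gold = y_gold − 0.14·k_gold ≈ 7.1944.

(a) k_gold ≈ 47.435; (b) c_gold ≈ 7.194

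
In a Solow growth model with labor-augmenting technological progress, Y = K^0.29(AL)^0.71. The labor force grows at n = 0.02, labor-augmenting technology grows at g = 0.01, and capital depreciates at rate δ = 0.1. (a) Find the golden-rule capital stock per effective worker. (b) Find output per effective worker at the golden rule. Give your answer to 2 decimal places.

(a) k_gold ≈ 3.10; (b) y_gold ≈ 1.39

Capital per effective worker breaks even when investment replaces (n + g + δ)·k; here n + g + δ = 0.13.
Setting f'(k) = n+g+δ gives 0.29·k^(0.29−1) = 0.13, hence k_gold = (0.29/0.13)^(1/0.71) ≈ 3.0959.
y_gold = 3.0959^0.29 ≈ 1.3878.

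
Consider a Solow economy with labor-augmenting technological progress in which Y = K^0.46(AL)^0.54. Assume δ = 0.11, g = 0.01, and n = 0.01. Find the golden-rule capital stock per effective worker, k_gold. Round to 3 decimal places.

Break-even investment rate: n + g + δ = 0.01 + 0.01 + 0.11 = 0.13.
Maximizing c = f(k) − (n+g+δ)·k gives f'(k) = n+g+δ, i.e. 0.46·k^(0.46−1) = 0.13, so k_gold = (0.46/0.13)^(1/0.54) ≈ 10.3830.

k_gold ≈ 10.383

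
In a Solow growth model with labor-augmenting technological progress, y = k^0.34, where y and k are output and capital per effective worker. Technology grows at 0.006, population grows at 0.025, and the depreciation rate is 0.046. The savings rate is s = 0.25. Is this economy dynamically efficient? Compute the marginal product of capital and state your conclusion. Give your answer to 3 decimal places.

The effective depreciation rate is n + g + δ = 0.025 + 0.006 + 0.046 = 0.077.
Steady-state k*: s·k^0.34 = 0.077·k gives k* = (0.25/0.077)^(1/0.66) ≈ 5.9556.
MPK = 0.34·5.9556^(-0.66) ≈ 0.1047.
MPK > n+g+δ = 0.077, so the economy is dynamically efficient (under-saving).

dynamically efficient; MPK ≈ 0.105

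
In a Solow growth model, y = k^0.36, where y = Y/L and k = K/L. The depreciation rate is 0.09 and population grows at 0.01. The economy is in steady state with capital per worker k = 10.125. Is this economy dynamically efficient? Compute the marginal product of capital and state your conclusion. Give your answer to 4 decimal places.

dynamically inefficient; MPK ≈ 0.0818

Capital per worker breaks even when investment replaces (n + δ)·k; here n + δ = 0.1.
MPK = 0.36·k^(0.36−1) = 0.36·10.125^(-0.64) ≈ 0.0818.
MPK < 0.1, so the economy is dynamically inefficient (over-saving).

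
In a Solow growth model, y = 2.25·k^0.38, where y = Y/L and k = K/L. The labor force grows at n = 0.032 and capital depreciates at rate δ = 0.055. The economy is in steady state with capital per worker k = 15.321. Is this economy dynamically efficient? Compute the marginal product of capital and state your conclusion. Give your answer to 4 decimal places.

The effective depreciation rate is n + δ = 0.032 + 0.055 = 0.087.
MPK = 0.38·2.25·k^(0.38−1) = 0.38·2.25·15.321^(-0.62) ≈ 0.1574.
MPK > 0.087, so the economy is dynamically efficient (under-saving).

dynamically efficient; MPK ≈ 0.1574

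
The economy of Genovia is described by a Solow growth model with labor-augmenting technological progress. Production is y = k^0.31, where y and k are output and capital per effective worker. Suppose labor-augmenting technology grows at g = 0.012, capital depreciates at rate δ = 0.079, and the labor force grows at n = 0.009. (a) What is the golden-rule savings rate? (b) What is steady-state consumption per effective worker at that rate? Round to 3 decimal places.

(a) s_gold = 0.310; (b) c_gold ≈ 1.147

n + g + δ = 0.009 + 0.012 + 0.079 = 0.1.
For Cobb-Douglas, s_gold equals capital's share: s_gold = 0.31.
Setting f'(k) = n+g+δ gives 0.31·k^(0.31−1) = 0.1, hence k_gold = (0.31/0.1)^(1/0.69) ≈ 5.1537.
y_gold = 5.1537^0.31 ≈ 1.6625; c_gold = (1−0.31)·y_gold ≈ 1.1471.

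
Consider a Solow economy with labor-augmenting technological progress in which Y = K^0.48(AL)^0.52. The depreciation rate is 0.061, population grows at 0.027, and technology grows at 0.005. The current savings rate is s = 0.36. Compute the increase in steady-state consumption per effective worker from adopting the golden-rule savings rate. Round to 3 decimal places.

Δc ≈ 0.133

Break-even investment rate: n + g + δ = 0.027 + 0.005 + 0.061 = 0.093.
Current steady state (s = 0.36): k* = (0.36/0.093)^(1/0.52) ≈ 13.5027, y* = 13.5027^0.48 ≈ 3.4882, c* = (1−0.36)·3.4882 ≈ 2.2325.
At the golden rule the marginal product of capital equals n+g+δ: 0.48·k^(0.48−1) = 0.093. Solving, k_gold = (0.48/0.093)^(1/0.52) ≈ 23.4795.
y_gold = 23.4795^0.48 ≈ 4.5492, c_gold = y_gold − 0.093·k_gold ≈ 2.3656.
Gain: Δc = 2.3656 − 2.2325 ≈ 0.1331.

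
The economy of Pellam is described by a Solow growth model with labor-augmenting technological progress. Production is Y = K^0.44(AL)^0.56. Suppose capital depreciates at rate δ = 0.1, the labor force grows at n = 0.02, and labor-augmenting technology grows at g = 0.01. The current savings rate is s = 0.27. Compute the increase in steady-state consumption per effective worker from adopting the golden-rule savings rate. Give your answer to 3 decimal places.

n + g + δ = 0.02 + 0.01 + 0.1 = 0.13.
Current steady state (s = 0.27): k* = (0.27/0.13)^(1/0.56) ≈ 3.6883, y* = 3.6883^0.44 ≈ 1.7758, c* = (1−0.27)·1.7758 ≈ 1.2964.
Golden rule sets MPK = n+g+δ: 0.44·k^(0.44−1) = 0.13, so k_gold = (0.44/0.13)^(1/0.56) ≈ 8.8217.
y_gold = 8.8217^0.44 ≈ 2.6064, c_gold = y_gold − 0.13·k_gold ≈ 1.4596.
Gain: Δc = 1.4596 − 1.2964 ≈ 0.1632.

Δc ≈ 0.163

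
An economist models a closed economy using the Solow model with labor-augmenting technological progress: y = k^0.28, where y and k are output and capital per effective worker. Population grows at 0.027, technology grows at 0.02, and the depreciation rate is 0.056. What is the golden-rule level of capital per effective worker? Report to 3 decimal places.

k_gold ≈ 4.011

The effective depreciation rate is n + g + δ = 0.027 + 0.02 + 0.056 = 0.103.
Setting f'(k) = n+g+δ gives 0.28·k^(0.28−1) = 0.103, hence k_gold = (0.28/0.103)^(1/0.72) ≈ 4.0107.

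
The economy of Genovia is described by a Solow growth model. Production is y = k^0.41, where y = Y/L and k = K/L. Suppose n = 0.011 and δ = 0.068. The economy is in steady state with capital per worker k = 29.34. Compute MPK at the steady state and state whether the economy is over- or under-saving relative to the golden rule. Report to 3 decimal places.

The effective depreciation rate is n + δ = 0.011 + 0.068 = 0.079.
MPK = 0.41·k^(0.41−1) = 0.41·29.34^(-0.59) ≈ 0.0558.
MPK < 0.079, so the economy is dynamically inefficient (over-saving).

over-saving; MPK ≈ 0.056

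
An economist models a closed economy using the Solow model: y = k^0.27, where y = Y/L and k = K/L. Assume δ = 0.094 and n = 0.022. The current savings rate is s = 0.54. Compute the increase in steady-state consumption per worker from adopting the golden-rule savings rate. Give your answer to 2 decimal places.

Capital per worker breaks even when investment replaces (n + δ)·k; here n + δ = 0.116.
Current steady state (s = 0.54): k* = (0.54/0.116)^(1/0.73) ≈ 8.2221, y* = 8.2221^0.27 ≈ 1.7662, c* = (1−0.54)·1.7662 ≈ 0.8125.
Maximizing c = f(k) − (n+δ)·k gives f'(k) = n+δ, i.e. 0.27·k^(0.27−1) = 0.116, so k_gold = (0.27/0.116)^(1/0.73) ≈ 3.1813.
y_gold = 3.1813^0.27 ≈ 1.3668, c_gold = y_gold − 0.116·k_gold ≈ 0.9978.
Gain: Δc = 0.9978 − 0.8125 ≈ 0.1853.

Δc ≈ 0.19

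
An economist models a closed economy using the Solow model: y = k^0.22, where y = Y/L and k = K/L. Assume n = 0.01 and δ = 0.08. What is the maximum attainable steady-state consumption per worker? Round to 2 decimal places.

Break-even investment rate: n + δ = 0.01 + 0.08 = 0.09.
Setting f'(k) = n+δ gives 0.22·k^(0.22−1) = 0.09, hence k_gold = (0.22/0.09)^(1/0.78) ≈ 3.1453.
y_gold = 3.1453^0.22 ≈ 1.2867.
c_gold = y_gold − (n+δ)·k_gold = 1.2867 − 0.09·3.1453 ≈ 1.0036.

c_gold ≈ 1.00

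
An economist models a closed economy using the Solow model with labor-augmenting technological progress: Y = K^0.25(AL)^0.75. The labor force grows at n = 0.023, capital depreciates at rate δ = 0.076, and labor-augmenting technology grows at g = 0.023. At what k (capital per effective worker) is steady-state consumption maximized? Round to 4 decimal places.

The effective depreciation rate is n + g + δ = 0.023 + 0.023 + 0.076 = 0.122.
Setting f'(k) = n+g+δ gives 0.25·k^(0.25−1) = 0.122, hence k_gold = (0.25/0.122)^(1/0.75) ≈ 2.6028.

k_gold ≈ 2.6028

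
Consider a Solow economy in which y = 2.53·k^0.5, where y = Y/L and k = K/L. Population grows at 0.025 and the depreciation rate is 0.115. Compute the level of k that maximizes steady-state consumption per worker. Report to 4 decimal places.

The effective depreciation rate is n + δ = 0.025 + 0.115 = 0.14.
Setting f'(k) = n+δ gives 0.5·2.53·k^(0.5−1) = 0.14, hence k_gold = (0.5·2.53/0.14)^(1/0.5) ≈ 81.6441.

k_gold ≈ 81.6441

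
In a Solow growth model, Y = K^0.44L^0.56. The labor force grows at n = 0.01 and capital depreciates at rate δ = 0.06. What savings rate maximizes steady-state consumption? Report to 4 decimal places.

s_gold = 0.4400

The effective depreciation rate is n + δ = 0.01 + 0.06 = 0.07.
At the golden rule MPK = n+δ, and in any Cobb-Douglas steady state s = (n+δ)·k/y = MPK·k/y = capital's share 0.44.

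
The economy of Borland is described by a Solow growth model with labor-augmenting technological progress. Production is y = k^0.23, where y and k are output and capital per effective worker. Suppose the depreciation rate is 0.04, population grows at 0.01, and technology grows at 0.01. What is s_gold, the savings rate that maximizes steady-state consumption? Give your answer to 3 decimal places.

n + g + δ = 0.01 + 0.01 + 0.04 = 0.06.
At the golden rule MPK = n+g+δ, and in any Cobb-Douglas steady state s = (n+g+δ)·k/y = MPK·k/y = capital's share 0.23.

s_gold = 0.230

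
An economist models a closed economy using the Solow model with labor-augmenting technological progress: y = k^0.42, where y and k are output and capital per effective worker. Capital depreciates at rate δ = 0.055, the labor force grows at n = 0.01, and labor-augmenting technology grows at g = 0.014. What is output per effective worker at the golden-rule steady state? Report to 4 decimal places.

y_gold ≈ 3.3531

n + g + δ = 0.01 + 0.014 + 0.055 = 0.079.
Golden rule sets MPK = n+g+δ: 0.42·k^(0.42−1) = 0.079, so k_gold = (0.42/0.079)^(1/0.58) ≈ 17.8268.
Output: y_gold = k_gold^0.42 = 17.8268^0.42 ≈ 3.3531.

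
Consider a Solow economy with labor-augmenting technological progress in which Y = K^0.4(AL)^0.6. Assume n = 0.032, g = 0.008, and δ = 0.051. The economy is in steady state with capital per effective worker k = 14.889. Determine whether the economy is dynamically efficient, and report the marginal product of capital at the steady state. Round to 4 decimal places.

Capital per effective worker breaks even when investment replaces (n + g + δ)·k; here n + g + δ = 0.091.
MPK = 0.4·k^(0.4−1) = 0.4·14.889^(-0.6) ≈ 0.0791.
MPK < 0.091, so the economy is dynamically inefficient (over-saving).

dynamically inefficient; MPK ≈ 0.0791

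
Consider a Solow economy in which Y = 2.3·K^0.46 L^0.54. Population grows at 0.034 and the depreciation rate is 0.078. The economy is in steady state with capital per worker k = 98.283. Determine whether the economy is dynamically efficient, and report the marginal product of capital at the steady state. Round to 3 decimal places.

dynamically inefficient; MPK ≈ 0.089

n + δ = 0.034 + 0.078 = 0.112.
MPK = 0.46·2.3·k^(0.46−1) = 0.46·2.3·98.283^(-0.54) ≈ 0.0888.
MPK < 0.112, so the economy is dynamically inefficient (over-saving).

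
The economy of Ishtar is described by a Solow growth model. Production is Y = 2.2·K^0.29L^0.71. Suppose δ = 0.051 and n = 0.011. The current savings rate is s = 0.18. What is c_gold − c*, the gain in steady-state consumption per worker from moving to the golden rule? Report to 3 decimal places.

Δc ≈ 0.200

The effective depreciation rate is n + δ = 0.011 + 0.051 = 0.062.
Current steady state (s = 0.18): k* = (0.18·2.2/0.062)^(1/0.71) ≈ 13.6217, y* = 2.2·13.6217^0.29 ≈ 4.6919, c* = (1−0.18)·4.6919 ≈ 3.8474.
Setting f'(k) = n+δ gives 0.29·2.2·k^(0.29−1) = 0.062, hence k_gold = (0.29·2.2/0.062)^(1/0.71) ≈ 26.6659.
y_gold = 2.2·26.6659^0.29 ≈ 5.7010, c_gold = y_gold − 0.062·k_gold ≈ 4.0477.
Gain: Δc = 4.0477 − 3.8474 ≈ 0.2003.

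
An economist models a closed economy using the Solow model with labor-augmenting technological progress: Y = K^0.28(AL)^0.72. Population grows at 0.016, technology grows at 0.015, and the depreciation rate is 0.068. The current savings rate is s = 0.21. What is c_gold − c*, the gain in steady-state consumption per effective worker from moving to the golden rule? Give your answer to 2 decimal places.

The effective depreciation rate is n + g + δ = 0.016 + 0.015 + 0.068 = 0.099.
Current steady state (s = 0.21): k* = (0.21/0.099)^(1/0.72) ≈ 2.8418, y* = 2.8418^0.28 ≈ 1.3397, c* = (1−0.21)·1.3397 ≈ 1.0584.
Golden rule sets MPK = n+g+δ: 0.28·k^(0.28−1) = 0.099, so k_gold = (0.28/0.099)^(1/0.72) ≈ 4.2376.
y_gold = 4.2376^0.28 ≈ 1.4983, c_gold = y_gold − 0.099·k_gold ≈ 1.0788.
Gain: Δc = 1.0788 − 1.0584 ≈ 0.0204.

Δc ≈ 0.02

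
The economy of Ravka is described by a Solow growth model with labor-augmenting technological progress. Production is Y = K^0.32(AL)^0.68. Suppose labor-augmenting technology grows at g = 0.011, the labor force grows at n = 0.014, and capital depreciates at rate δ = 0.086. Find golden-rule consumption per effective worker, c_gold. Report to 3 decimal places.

n + g + δ = 0.014 + 0.011 + 0.086 = 0.111.
Golden rule sets MPK = n+g+δ: 0.32·k^(0.32−1) = 0.111, so k_gold = (0.32/0.111)^(1/0.68) ≈ 4.7448.
y_gold = 4.7448^0.32 ≈ 1.6458.
c_gold = y_gold − (n+g+δ)·k_gold = 1.6458 − 0.111·4.7448 ≈ 1.1192.

c_gold ≈ 1.119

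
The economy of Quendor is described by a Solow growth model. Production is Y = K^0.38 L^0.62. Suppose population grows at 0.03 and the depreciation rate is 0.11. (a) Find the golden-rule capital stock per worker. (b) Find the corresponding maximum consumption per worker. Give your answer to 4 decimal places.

The effective depreciation rate is n + δ = 0.03 + 0.11 = 0.14.
At the golden rule the marginal product of capital equals n+δ: 0.38·k^(0.38−1) = 0.14. Solving, k_gold = (0.38/0.14)^(1/0.62) ≈ 5.0055.
y_gold = 5.0055^0.38 ≈ 1.8441; c_gold = y_gold − 0.14·k_gold ≈ 1.1434.

(a) k_gold ≈ 5.0055; (b) c_gold ≈ 1.1434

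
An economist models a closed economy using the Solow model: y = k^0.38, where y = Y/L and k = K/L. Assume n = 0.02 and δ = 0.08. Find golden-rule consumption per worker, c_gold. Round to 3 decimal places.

Capital per worker breaks even when investment replaces (n + δ)·k; here n + δ = 0.1.
At the golden rule the marginal product of capital equals n+δ: 0.38·k^(0.38−1) = 0.1. Solving, k_gold = (0.38/0.1)^(1/0.62) ≈ 8.6126.
y_gold = 8.6126^0.38 ≈ 2.2665.
c_gold = y_gold − (n+δ)·k_gold = 2.2665 − 0.1·8.6126 ≈ 1.4052.

c_gold ≈ 1.405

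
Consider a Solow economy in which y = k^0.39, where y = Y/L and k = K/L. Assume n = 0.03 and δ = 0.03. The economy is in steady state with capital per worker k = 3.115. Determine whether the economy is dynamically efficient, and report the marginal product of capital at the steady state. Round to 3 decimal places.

The effective depreciation rate is n + δ = 0.03 + 0.03 = 0.06.
MPK = 0.39·k^(0.39−1) = 0.39·3.115^(-0.61) ≈ 0.1950.
MPK > 0.06, so the economy is dynamically efficient (under-saving).

dynamically efficient; MPK ≈ 0.195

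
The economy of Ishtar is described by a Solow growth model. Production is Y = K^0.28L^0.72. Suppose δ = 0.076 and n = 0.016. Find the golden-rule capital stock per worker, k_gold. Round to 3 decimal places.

The effective depreciation rate is n + δ = 0.016 + 0.076 = 0.092.
Setting f'(k) = n+δ gives 0.28·k^(0.28−1) = 0.092, hence k_gold = (0.28/0.092)^(1/0.72) ≈ 4.6919.

k_gold ≈ 4.692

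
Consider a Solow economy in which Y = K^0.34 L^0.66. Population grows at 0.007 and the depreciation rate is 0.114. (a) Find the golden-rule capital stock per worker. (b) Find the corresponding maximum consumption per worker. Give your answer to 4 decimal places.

(a) k_gold ≈ 4.7845; (b) c_gold ≈ 1.1238

Capital per worker breaks even when investment replaces (n + δ)·k; here n + δ = 0.121.
Maximizing c = f(k) − (n+δ)·k gives f'(k) = n+δ, i.e. 0.34·k^(0.34−1) = 0.121, so k_gold = (0.34/0.121)^(1/0.66) ≈ 4.7845.
y_gold = 4.7845^0.34 ≈ 1.7027; c_gold = y_gold − 0.121·k_gold ≈ 1.1238.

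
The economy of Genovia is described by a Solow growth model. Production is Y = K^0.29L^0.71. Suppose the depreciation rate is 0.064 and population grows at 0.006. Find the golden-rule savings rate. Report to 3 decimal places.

Break-even investment rate: n + δ = 0.006 + 0.064 = 0.07.
At the golden rule MPK = n+δ, and in any Cobb-Douglas steady state s = (n+δ)·k/y = MPK·k/y = capital's share 0.29.

s_gold = 0.290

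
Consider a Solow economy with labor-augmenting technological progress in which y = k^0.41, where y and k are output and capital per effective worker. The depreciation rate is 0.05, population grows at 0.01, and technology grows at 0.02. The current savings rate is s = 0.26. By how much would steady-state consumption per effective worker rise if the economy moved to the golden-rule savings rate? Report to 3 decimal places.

Δc ≈ 0.158

Break-even investment rate: n + g + δ = 0.01 + 0.02 + 0.05 = 0.08.
Current steady state (s = 0.26): k* = (0.26/0.08)^(1/0.59) ≈ 7.3722, y* = 7.3722^0.41 ≈ 2.2684, c* = (1−0.26)·2.2684 ≈ 1.6786.
Golden rule sets MPK = n+g+δ: 0.41·k^(0.41−1) = 0.08, so k_gold = (0.41/0.08)^(1/0.59) ≈ 15.9541.
y_gold = 15.9541^0.41 ≈ 3.1130, c_gold = y_gold − 0.08·k_gold ≈ 1.8367.
Gain: Δc = 1.8367 − 1.6786 ≈ 0.1581.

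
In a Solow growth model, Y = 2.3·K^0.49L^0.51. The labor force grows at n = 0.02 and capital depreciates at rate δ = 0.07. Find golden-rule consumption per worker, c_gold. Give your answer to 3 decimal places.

n + δ = 0.02 + 0.07 = 0.09.
Golden rule sets MPK = n+δ: 0.49·2.3·k^(0.49−1) = 0.09, so k_gold = (0.49·2.3/0.09)^(1/0.51) ≈ 142.0092.
y_gold = 2.3·142.0092^0.49 ≈ 26.0833.
c_gold = y_gold − (n+δ)·k_gold = 26.0833 − 0.09·142.0092 ≈ 13.3025.

c_gold ≈ 13.302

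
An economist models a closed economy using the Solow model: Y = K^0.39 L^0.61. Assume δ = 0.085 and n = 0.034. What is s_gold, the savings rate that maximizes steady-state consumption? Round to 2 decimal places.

s_gold = 0.39

The effective depreciation rate is n + δ = 0.034 + 0.085 = 0.119.
At the golden rule MPK = n+δ, and in any Cobb-Douglas steady state s = (n+δ)·k/y = MPK·k/y = capital's share 0.39.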